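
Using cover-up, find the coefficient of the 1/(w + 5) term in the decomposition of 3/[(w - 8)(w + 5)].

Cover (w + 5), set w=-5: 3/((w - 8) at w=-5) = 3/(-13) = -3/13


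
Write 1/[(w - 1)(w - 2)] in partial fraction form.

1/(w - 1)(w - 2) = α/(w - 1) + β/(w - 2). α = 1/(1 - 2) = -1, β = 1/(2 - 1) = 1
Result: -1/(w - 1) + 1/(w - 2)


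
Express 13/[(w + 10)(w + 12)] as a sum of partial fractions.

13/(w + 10)(w + 12) = α/(w + 10) + β/(w + 12). α = 13/(-10 + 12) = 13/2, β = 13/(-12 + 10) = -13/2
Result: (13/2)/(w + 10) - (13/2)/(w + 12)


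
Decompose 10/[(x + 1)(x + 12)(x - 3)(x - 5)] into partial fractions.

Using Heaviside cover-up: (5/132)/(x + 1) - (2/561)/(x + 12) - (1/12)/(x - 3) + (5/102)/(x - 5)


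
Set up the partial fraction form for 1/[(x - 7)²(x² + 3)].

Repeated linear + quadratic: α/(x - 7) + β/(x - 7)² + (γx + δ)/(x² + 3)


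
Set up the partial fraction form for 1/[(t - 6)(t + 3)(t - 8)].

Three distinct linear factors: A/(t - 6) + B/(t + 3) + C/(t - 8)


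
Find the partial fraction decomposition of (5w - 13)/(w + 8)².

(5w - 13) = P(w + 8) + Q. At w = -8: Q = 5·(-8) - 13 = -53. Coeff of w: P = 5
Result: 5/(w + 8) - 53/(w + 8)²


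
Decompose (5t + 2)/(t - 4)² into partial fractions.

(5t + 2) = A(t - 4) + B. At t = 4: B = 5·4 + 2 = 22. Coeff of t: A = 5
Result: 5/(t - 4) + 22/(t - 4)²


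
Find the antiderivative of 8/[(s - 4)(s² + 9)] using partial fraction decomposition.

Cover-up at s=4: P = 8/(4²+9) = 8/25. Coeff matching: Q = -8/25, R = -32/25. Decomposition: (8/25)/(s - 4) - ((8/25)s + 32/25)/(s² + 9). Integrate: linear → ln, quadratic → (1/2)ln + arctan: (8/25) ln|(s - 4)| - (4/25) ln(s² + 9) - (32/75) arctan(s/3) + C


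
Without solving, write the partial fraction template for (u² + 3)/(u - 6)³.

Repeated linear factor (power 3): A/(u - 6) + B/(u - 6)² + C/(u - 6)³


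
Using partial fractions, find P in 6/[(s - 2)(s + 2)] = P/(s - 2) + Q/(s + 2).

Cover-up at s = 2: P = 6/(2 + 2) = 6/4 = 3/2


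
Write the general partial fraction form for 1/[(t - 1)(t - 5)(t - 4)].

Three distinct linear factors: α/(t - 1) + β/(t - 5) + γ/(t - 4)


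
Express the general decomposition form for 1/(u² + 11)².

Repeated quadratic factor: (αu + β)/(u² + 11) + (γu + δ)/(u² + 11)²


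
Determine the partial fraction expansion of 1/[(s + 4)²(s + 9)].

Cover-up at s=-9: R = 1/(-9 + 4)² = 1/25. Cover-up at s=-4: Q = 1/(-4 + 9) = 1/5. Comparing s² coeff: P = -R = -1/25
Result: (-1/25)/(s + 4) + (1/5)/(s + 4)² + (1/25)/(s + 9)


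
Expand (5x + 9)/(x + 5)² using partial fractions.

(5x + 9) = α(x + 5) + β. At x = -5: β = 5·(-5) + 9 = -16. Coeff of x: α = 5
Result: 5/(x + 5) - 16/(x + 5)²


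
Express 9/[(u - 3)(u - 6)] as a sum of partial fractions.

9/(u - 3)(u - 6) = P/(u - 3) + Q/(u - 6). P = 9/(3 - 6) = -3, Q = 9/(6 - 3) = 3
Result: -3/(u - 3) + 3/(u - 6)


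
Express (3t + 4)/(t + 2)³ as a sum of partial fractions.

(3t + 4) = P(t + 2)² + Q(t + 2) + R. At t = -2: R = 3·(-2) + 4 = -2. Coefficients: P = 0, Q = 3
Result: 3/(t + 2)² - 2/(t + 2)³


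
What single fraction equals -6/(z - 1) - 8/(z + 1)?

Common denominator (z - 1)(z + 1). Numerator: -6(z + 1) - 8(z - 1) = (-6z - 6) - (8z - 8) = -14z + 2
Result: (-14z + 2)/[(z - 1)(z + 1)]


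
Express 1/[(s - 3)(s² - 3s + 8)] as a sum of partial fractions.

Cover-up at s = 3: α = 1/(3² - 3·3 + 8) = 1/8. Then β = -α = -1/8, γ = -α·(-3 + 3) = 0
Result: (1/8)/(s - 3) - ((1/8)s)/(s² - 3s + 8)


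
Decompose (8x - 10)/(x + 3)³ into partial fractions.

(8x - 10) = α(x + 3)² + β(x + 3) + γ. At x = -3: γ = 8·(-3) - 10 = -34. Coefficients: α = 0, β = 8
Result: 8/(x + 3)² - 34/(x + 3)³


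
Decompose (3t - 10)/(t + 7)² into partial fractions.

(3t - 10) = P(t + 7) + Q. At t = -7: Q = 3·(-7) - 10 = -31. Coeff of t: P = 3
Result: 3/(t + 7) - 31/(t + 7)²


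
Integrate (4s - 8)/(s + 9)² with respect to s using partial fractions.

Decompose: A = 4, B = 4·(-9) - 8 = -44, so (4s - 8)/(s + 9)² = 4/(s + 9) - 44/(s + 9)². Integrate: ∫ A/(s + 9) ds = 4 ln|(s + 9)|; ∫ B/(s + 9)² ds = 44/(s + 9). Sum: 4 ln|(s + 9)| + 44/(s + 9) + C


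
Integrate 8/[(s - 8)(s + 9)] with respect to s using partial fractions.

Decompose: 8/[(s - 8)(s + 9)] = (8/17)/(s - 8) - (8/17)/(s + 9). Integrate each term: (8/17) ln|(s - 8)| - (8/17) ln|(s + 9)| + C


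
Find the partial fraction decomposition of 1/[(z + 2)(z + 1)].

1/(z + 2)(z + 1) = P/(z + 2) + Q/(z + 1). P = 1/(-2 + 1) = -1, Q = 1/(-1 + 2) = 1
Result: -1/(z + 2) + 1/(z + 1)


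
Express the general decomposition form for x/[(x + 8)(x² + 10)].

Linear + irreducible quadratic: A/(x + 8) + (Bx + C)/(x² + 10)


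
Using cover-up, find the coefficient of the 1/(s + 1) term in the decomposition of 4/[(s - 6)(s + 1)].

Cover (s + 1), set s=-1: 4/((s - 6) at s=-1) = 4/(-7) = -4/7


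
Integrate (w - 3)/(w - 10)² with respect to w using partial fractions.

Decompose: P = 1, Q = 1·10 - 3 = 7, so (w - 3)/(w - 10)² = 1/(w - 10) + 7/(w - 10)². Integrate: ∫ P/(w - 10) dw = ln|(w - 10)|; ∫ Q/(w - 10)² dw = -7/(w - 10). Sum: ln|(w - 10)| - 7/(w - 10) + C


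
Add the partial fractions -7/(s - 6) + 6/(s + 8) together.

Common denominator (s - 6)(s + 8). Numerator: -7(s + 8) + 6(s - 6) = (-7s - 56) + (6s - 36) = -s - 92
Result: (-s - 92)/[(s - 6)(s + 8)]


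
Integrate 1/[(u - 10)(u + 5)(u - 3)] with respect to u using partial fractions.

Cover-up: A = 1/105, B = 1/120, C = -1/56. Decomposition: (1/105)/(u - 10) + (1/120)/(u + 5) - (1/56)/(u - 3). Integrate each term: (1/105) ln|(u - 10)| + (1/120) ln|(u + 5)| - (1/56) ln|(u - 3)| + C


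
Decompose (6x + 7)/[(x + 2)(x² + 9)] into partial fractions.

At x=-2: α = (6·(-2) + 7)/((-2)² + 9) = -5/13. β = -α = 5/13, γ = 6 - (-2)·α = 68/13
Result: (-5/13)/(x + 2) + ((5/13)x + 68/13)/(x² + 9)


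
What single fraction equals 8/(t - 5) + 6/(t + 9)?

Common denominator (t - 5)(t + 9). Numerator: 8(t + 9) + 6(t - 5) = (8t + 72) + (6t - 30) = 14t + 42
Result: (14t + 42)/[(t - 5)(t + 9)]


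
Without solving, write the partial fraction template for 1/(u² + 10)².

Repeated quadratic factor: (αu + β)/(u² + 10) + (γu + δ)/(u² + 10)²


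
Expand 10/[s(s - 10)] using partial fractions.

10/s(s - 10) = P/s + Q/(s - 10). P = 10/(0 - 10) = -1, Q = 10/(10 - 0) = 1
Result: -1/s + 1/(s - 10)


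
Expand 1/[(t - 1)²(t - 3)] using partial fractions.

Cover-up at t=3: C = 1/(3 - 1)² = 1/4. Cover-up at t=1: B = 1/(1 - 3) = -1/2. Comparing t² coeff: A = -C = -1/4
Result: (-1/4)/(t - 1) - (1/2)/(t - 1)² + (1/4)/(t - 3)


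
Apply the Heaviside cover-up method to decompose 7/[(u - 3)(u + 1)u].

Cover (u - 3), u=3: α = 7/[(3 + 1)(3 - 0)] = 7/12. Cover (u + 1), u=-1: β = 7/[(-1 - 3)(-1 - 0)] = 7/4. Cover u, u=0: γ = 7/[(0 - 3)(0 + 1)] = -7/3.
Result: (7/12)/(u - 3) + (7/4)/(u + 1) - (7/3)/u


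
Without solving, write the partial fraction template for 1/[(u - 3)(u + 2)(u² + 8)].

Two linear + quadratic: α/(u - 3) + β/(u + 2) + (γu + δ)/(u² + 8)


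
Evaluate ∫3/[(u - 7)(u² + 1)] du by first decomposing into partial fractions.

Cover-up at u=7: P = 3/(7²+1) = 3/50. Coeff matching: Q = -3/50, R = -21/50. Decomposition: (3/50)/(u - 7) - ((3/50)u + 21/50)/(u² + 1). Integrate: linear → ln, quadratic → (1/2)ln + arctan: (3/50) ln|(u - 7)| - (3/100) ln(u² + 1) - (21/50) arctan(u) + C


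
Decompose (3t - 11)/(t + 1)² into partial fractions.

(3t - 11) = α(t + 1) + β. At t = -1: β = 3·(-1) - 11 = -14. Coeff of t: α = 3
Result: 3/(t + 1) - 14/(t + 1)²


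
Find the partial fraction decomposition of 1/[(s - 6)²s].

Cover-up at s=0: C = 1/(0 - 6)² = 1/36. Cover-up at s=6: B = 1/(6 - 0) = 1/6. Comparing s² coeff: A = -C = -1/36
Result: (-1/36)/(s - 6) + (1/6)/(s - 6)² + (1/36)/s


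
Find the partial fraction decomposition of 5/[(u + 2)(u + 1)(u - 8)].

Using cover-up method: P = 1/2, Q = -5/9, R = 1/18
Result: (1/2)/(u + 2) - (5/9)/(u + 1) + (1/18)/(u - 8)


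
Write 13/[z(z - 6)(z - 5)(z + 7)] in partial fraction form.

Using Heaviside cover-up: (13/210)/z + (1/6)/(z - 6) - (13/60)/(z - 5) - (1/84)/(z + 7)


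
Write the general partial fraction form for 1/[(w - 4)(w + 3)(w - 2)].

Three distinct linear factors: P/(w - 4) + Q/(w + 3) + R/(w - 2)


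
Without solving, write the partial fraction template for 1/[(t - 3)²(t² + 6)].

Repeated linear + quadratic: α/(t - 3) + β/(t - 3)² + (γt + δ)/(t² + 6)


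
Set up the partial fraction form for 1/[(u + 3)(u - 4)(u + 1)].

Three distinct linear factors: A/(u + 3) + B/(u - 4) + C/(u + 1)


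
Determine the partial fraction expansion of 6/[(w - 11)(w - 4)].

6/(w - 11)(w - 4) = A/(w - 11) + B/(w - 4). A = 6/(11 - 4) = 6/7, B = 6/(4 - 11) = -6/7
Result: (6/7)/(w - 11) - (6/7)/(w - 4)


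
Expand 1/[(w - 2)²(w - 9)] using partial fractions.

Cover-up at w=9: C = 1/(9 - 2)² = 1/49. Cover-up at w=2: B = 1/(2 - 9) = -1/7. Comparing w² coeff: A = -C = -1/49
Result: (-1/49)/(w - 2) - (1/7)/(w - 2)² + (1/49)/(w - 9)


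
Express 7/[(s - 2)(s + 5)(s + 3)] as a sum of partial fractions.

Using cover-up method: A = 1/5, B = 1/2, C = -7/10
Result: (1/5)/(s - 2) + (1/2)/(s + 5) - (7/10)/(s + 3)


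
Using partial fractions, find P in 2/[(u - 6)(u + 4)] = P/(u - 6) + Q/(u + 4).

Cover-up at u = 6: P = 2/(6 + 4) = 2/10 = 1/5


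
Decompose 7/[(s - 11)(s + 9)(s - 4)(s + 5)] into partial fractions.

Using Heaviside cover-up: (1/320)/(s - 11) - (7/1040)/(s + 9) - (1/117)/(s - 4) + (7/576)/(s + 5)


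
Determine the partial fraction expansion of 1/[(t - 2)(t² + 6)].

Cover-up at t = 2: A = 1/(2² + 6) = 1/10. Then B = -A = -1/10, C = -A·(0 + 2) = -1/5
Result: (1/10)/(t - 2) - ((1/10)t + 1/5)/(t² + 6)


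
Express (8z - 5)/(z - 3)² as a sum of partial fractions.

(8z - 5) = A(z - 3) + B. At z = 3: B = 8·3 - 5 = 19. Coeff of z: A = 8
Result: 8/(z - 3) + 19/(z - 3)²


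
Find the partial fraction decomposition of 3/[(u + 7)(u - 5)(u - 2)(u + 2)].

Using Heaviside cover-up: (-1/180)/(u + 7) + (1/84)/(u - 5) - (1/36)/(u - 2) + (3/140)/(u + 2)


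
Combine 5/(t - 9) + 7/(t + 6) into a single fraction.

Common denominator (t - 9)(t + 6). Numerator: 5(t + 6) + 7(t - 9) = (5t + 30) + (7t - 63) = 12t - 33
Result: (12t - 33)/[(t - 9)(t + 6)]


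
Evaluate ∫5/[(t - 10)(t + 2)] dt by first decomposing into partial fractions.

Decompose: 5/[(t - 10)(t + 2)] = (5/12)/(t - 10) - (5/12)/(t + 2). Integrate each term: (5/12) ln|(t - 10)| - (5/12) ln|(t + 2)| + C


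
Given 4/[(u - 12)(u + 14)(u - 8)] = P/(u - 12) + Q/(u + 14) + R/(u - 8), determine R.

Cover-up at u = 8: R = 4/[(8 - 12)(8 + 14)] = 4/[(-4)(22)] = -4/88 = -1/22


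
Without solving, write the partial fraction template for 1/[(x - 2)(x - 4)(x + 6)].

Three distinct linear factors: α/(x - 2) + β/(x - 4) + γ/(x + 6)


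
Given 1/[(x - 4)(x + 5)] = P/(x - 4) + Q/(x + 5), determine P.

Cover-up at x = 4: P = 1/(4 + 5) = 1/9


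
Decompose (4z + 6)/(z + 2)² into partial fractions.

(4z + 6) = α(z + 2) + β. At z = -2: β = 4·(-2) + 6 = -2. Coeff of z: α = 4
Result: 4/(z + 2) - 2/(z + 2)²


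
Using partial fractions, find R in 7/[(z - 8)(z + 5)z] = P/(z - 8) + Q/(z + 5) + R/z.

Cover-up at z = 0: R = 7/[(0 - 8)(0 + 5)] = 7/[(-8)(5)] = -7/40


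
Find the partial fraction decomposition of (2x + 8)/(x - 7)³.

(2x + 8) = P(x - 7)² + Q(x - 7) + R. At x = 7: R = 2·7 + 8 = 22. Coefficients: P = 0, Q = 2
Result: 2/(x - 7)² + 22/(x - 7)³


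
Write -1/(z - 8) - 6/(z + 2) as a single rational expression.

Common denominator (z - 8)(z + 2). Numerator: -1(z + 2) - 6(z - 8) = (-z - 2) - (6z - 48) = -7z + 46
Result: (-7z + 46)/[(z - 8)(z + 2)]


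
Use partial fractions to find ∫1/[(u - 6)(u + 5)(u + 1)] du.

Cover-up: P = 1/77, Q = 1/44, R = -1/28. Decomposition: (1/77)/(u - 6) + (1/44)/(u + 5) - (1/28)/(u + 1). Integrate each term: (1/77) ln|(u - 6)| + (1/44) ln|(u + 5)| - (1/28) ln|(u + 1)| + C


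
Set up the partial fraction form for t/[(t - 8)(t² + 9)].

Linear + irreducible quadratic: P/(t - 8) + (Qt + R)/(t² + 9)


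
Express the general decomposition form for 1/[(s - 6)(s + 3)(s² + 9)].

Two linear + quadratic: A/(s - 6) + B/(s + 3) + (Cs + D)/(s² + 9)


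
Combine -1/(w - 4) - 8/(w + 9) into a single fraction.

Common denominator (w - 4)(w + 9). Numerator: -1(w + 9) - 8(w - 4) = (-w - 9) - (8w - 32) = -9w + 23
Result: (-9w + 23)/[(w - 4)(w + 9)]


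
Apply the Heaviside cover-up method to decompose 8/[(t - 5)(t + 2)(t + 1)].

Cover (t - 5), t=5: A = 8/[(5 + 2)(5 + 1)] = 4/21. Cover (t + 2), t=-2: B = 8/[(-2 - 5)(-2 + 1)] = 8/7. Cover (t + 1), t=-1: C = 8/[(-1 - 5)(-1 + 2)] = -4/3.
Result: (4/21)/(t - 5) + (8/7)/(t + 2) - (4/3)/(t + 1)


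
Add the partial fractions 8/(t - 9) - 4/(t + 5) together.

Common denominator (t - 9)(t + 5). Numerator: 8(t + 5) - 4(t - 9) = (8t + 40) - (4t - 36) = 4t + 76
Result: (4t + 76)/[(t - 9)(t + 5)]


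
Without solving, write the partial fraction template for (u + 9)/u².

Repeated linear factor: α/u + β/u²


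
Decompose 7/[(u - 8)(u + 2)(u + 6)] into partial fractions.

Using cover-up method: α = 1/20, β = -7/40, γ = 1/8
Result: (1/20)/(u - 8) - (7/40)/(u + 2) + (1/8)/(u + 6)


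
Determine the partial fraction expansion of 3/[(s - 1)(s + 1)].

3/(s - 1)(s + 1) = A/(s - 1) + B/(s + 1). A = 3/(1 + 1) = 3/2, B = 3/(-1 - 1) = -3/2
Result: (3/2)/(s - 1) - (3/2)/(s + 1)


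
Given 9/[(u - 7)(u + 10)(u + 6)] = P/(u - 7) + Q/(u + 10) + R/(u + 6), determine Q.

Cover-up at u = -10: Q = 9/[(-10 - 7)(-10 + 6)] = 9/[(-17)(-4)] = 9/68


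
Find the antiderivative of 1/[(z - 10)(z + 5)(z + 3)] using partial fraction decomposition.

Cover-up: A = 1/195, B = 1/30, C = -1/26. Decomposition: (1/195)/(z - 10) + (1/30)/(z + 5) - (1/26)/(z + 3). Integrate each term: (1/195) ln|(z - 10)| + (1/30) ln|(z + 5)| - (1/26) ln|(z + 3)| + C


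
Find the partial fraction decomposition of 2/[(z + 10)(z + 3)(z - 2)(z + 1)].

Using Heaviside cover-up: (-1/378)/(z + 10) + (1/35)/(z + 3) + (1/90)/(z - 2) - (1/27)/(z + 1)


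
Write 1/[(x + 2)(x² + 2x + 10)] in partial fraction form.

Cover-up at x = -2: A = 1/((-2)² + 2·(-2) + 10) = 1/10. Then B = -A = -1/10, C = -A·(2 - 2) = 0
Result: (1/10)/(x + 2) - ((1/10)x)/(x² + 2x + 10)


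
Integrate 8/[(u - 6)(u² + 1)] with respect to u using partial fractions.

Cover-up at u=6: P = 8/(6²+1) = 8/37. Coeff matching: Q = -8/37, R = -48/37. Decomposition: (8/37)/(u - 6) - ((8/37)u + 48/37)/(u² + 1). Integrate: linear → ln, quadratic → (1/2)ln + arctan: (8/37) ln|(u - 6)| - (4/37) ln(u² + 1) - (48/37) arctan(u) + C


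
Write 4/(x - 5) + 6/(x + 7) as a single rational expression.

Common denominator (x - 5)(x + 7). Numerator: 4(x + 7) + 6(x - 5) = (4x + 28) + (6x - 30) = 10x - 2
Result: (10x - 2)/[(x - 5)(x + 7)]


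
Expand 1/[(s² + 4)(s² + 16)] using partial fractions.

Coefficient matching gives A = C = 0, B = 1/(16-4) = 1/12, D = -B = -1/12
Result: (1/12)/(s² + 4) - (1/12)/(s² + 16)


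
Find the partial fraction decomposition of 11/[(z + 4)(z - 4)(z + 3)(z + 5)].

Using Heaviside cover-up: (11/8)/(z + 4) + (11/504)/(z - 4) - (11/14)/(z + 3) - (11/18)/(z + 5)


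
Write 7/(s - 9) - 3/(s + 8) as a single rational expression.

Common denominator (s - 9)(s + 8). Numerator: 7(s + 8) - 3(s - 9) = (7s + 56) - (3s - 27) = 4s + 83
Result: (4s + 83)/[(s - 9)(s + 8)]


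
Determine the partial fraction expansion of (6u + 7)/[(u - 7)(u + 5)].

At u=7: P = (6·7 + 7)/(7 + 5) = 49/12. At u=-5: Q = (6·(-5) + 7)/(-5 - 7) = 23/12
Result: (49/12)/(u - 7) + (23/12)/(u + 5)


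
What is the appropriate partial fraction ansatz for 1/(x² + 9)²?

Repeated quadratic factor: (Px + Q)/(x² + 9) + (Rx + S)/(x² + 9)²


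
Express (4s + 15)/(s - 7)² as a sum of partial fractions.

(4s + 15) = P(s - 7) + Q. At s = 7: Q = 4·7 + 15 = 43. Coeff of s: P = 4
Result: 4/(s - 7) + 43/(s - 7)²


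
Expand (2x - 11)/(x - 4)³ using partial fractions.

(2x - 11) = A(x - 4)² + B(x - 4) + C. At x = 4: C = 2·4 - 11 = -3. Coefficients: A = 0, B = 2
Result: 2/(x - 4)² - 3/(x - 4)³


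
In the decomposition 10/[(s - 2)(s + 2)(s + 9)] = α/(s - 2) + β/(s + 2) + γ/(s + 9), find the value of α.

Cover-up at s = 2: α = 10/[(2 + 2)(2 + 9)] = 10/[(4)(11)] = 10/44 = 5/22


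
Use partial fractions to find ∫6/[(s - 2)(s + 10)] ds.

Decompose: 6/[(s - 2)(s + 10)] = (1/2)/(s - 2) - (1/2)/(s + 10). Integrate each term: (1/2) ln|(s - 2)| - (1/2) ln|(s + 10)| + C


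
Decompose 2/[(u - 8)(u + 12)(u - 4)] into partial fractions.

Using cover-up method: A = 1/40, B = 1/160, C = -1/32
Result: (1/40)/(u - 8) + (1/160)/(u + 12) - (1/32)/(u - 4)


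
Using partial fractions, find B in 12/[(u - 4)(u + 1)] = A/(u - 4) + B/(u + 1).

Cover-up at u = -1: B = 12/(-1 - 4) = -12/5


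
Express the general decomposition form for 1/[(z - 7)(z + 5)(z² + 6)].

Two linear + quadratic: A/(z - 7) + B/(z + 5) + (Cz + D)/(z² + 6)


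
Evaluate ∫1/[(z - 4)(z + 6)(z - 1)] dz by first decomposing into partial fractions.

Cover-up: α = 1/30, β = 1/70, γ = -1/21. Decomposition: (1/30)/(z - 4) + (1/70)/(z + 6) - (1/21)/(z - 1). Integrate each term: (1/30) ln|(z - 4)| + (1/70) ln|(z + 6)| - (1/21) ln|(z - 1)| + C


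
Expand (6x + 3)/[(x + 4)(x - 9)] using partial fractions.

At x=-4: α = (6·(-4) + 3)/(-4 - 9) = 21/13. At x=9: β = (6·9 + 3)/(9 + 4) = 57/13
Result: (21/13)/(x + 4) + (57/13)/(x - 9)


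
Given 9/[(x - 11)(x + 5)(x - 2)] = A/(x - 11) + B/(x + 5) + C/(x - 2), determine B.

Cover-up at x = -5: B = 9/[(-5 - 11)(-5 - 2)] = 9/[(-16)(-7)] = 9/112


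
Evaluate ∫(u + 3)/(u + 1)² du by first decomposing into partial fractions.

Decompose: A = 1, B = 1·(-1) + 3 = 2, so (u + 3)/(u + 1)² = 1/(u + 1) + 2/(u + 1)². Integrate: ∫ A/(u + 1) du = ln|(u + 1)|; ∫ B/(u + 1)² du = -2/(u + 1). Sum: ln|(u + 1)| - 2/(u + 1) + C


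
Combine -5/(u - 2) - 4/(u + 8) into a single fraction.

Common denominator (u - 2)(u + 8). Numerator: -5(u + 8) - 4(u - 2) = (-5u - 40) - (4u - 8) = -9u - 32
Result: (-9u - 32)/[(u - 2)(u + 8)]


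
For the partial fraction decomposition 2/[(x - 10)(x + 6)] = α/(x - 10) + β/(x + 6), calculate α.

Cover-up at x = 10: α = 2/(10 + 6) = 2/16 = 1/8


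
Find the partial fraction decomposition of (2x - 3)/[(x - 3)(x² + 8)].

At x=3: P = (2·3 - 3)/(3² + 8) = 3/17. Q = -P = -3/17, R = 2 - 3·P = 25/17
Result: (3/17)/(x - 3) - ((3/17)x - 25/17)/(x² + 8)


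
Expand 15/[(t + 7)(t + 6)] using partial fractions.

15/(t + 7)(t + 6) = α/(t + 7) + β/(t + 6). α = 15/(-7 + 6) = -15, β = 15/(-6 + 7) = 15
Result: -15/(t + 7) + 15/(t + 6)


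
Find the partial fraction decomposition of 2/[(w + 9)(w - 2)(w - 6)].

Using cover-up method: P = 2/165, Q = -1/22, R = 1/30
Result: (2/165)/(w + 9) - (1/22)/(w - 2) + (1/30)/(w - 6)


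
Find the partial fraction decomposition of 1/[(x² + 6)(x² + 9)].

Coefficient matching gives α = γ = 0, β = 1/(9-6) = 1/3, δ = -β = -1/3
Result: (1/3)/(x² + 6) - (1/3)/(x² + 9)


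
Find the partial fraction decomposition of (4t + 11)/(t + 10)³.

(4t + 11) = P(t + 10)² + Q(t + 10) + R. At t = -10: R = 4·(-10) + 11 = -29. Coefficients: P = 0, Q = 4
Result: 4/(t + 10)² - 29/(t + 10)³


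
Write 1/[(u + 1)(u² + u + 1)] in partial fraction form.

Cover-up at u = -1: α = 1/((-1)² + 1·(-1) + 1) = 1. Then β = -α = -1, γ = -α·(1 - 1) = 0
Result: 1/(u + 1) - (u)/(u² + u + 1)


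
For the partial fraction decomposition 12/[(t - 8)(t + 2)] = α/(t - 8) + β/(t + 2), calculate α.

Cover-up at t = 8: α = 12/(8 + 2) = 12/10 = 6/5


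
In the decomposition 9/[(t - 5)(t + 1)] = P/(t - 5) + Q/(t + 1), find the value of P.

Cover-up at t = 5: P = 9/(5 + 1) = 9/6 = 3/2


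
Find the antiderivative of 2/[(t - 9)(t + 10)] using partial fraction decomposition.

Decompose: 2/[(t - 9)(t + 10)] = (2/19)/(t - 9) - (2/19)/(t + 10). Integrate each term: (2/19) ln|(t - 9)| - (2/19) ln|(t + 10)| + C


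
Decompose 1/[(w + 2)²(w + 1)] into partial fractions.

Cover-up at w=-1: R = 1/(-1 + 2)² = 1. Cover-up at w=-2: Q = 1/(-2 + 1) = -1. Comparing w² coeff: P = -R = -1
Result: -1/(w + 2) - 1/(w + 2)² + 1/(w + 1)


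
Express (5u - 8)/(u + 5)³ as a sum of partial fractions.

(5u - 8) = A(u + 5)² + B(u + 5) + C. At u = -5: C = 5·(-5) - 8 = -33. Coefficients: A = 0, B = 5
Result: 5/(u + 5)² - 33/(u + 5)³


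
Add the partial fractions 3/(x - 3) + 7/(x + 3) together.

Common denominator (x - 3)(x + 3). Numerator: 3(x + 3) + 7(x - 3) = (3x + 9) + (7x - 21) = 10x - 12
Result: (10x - 12)/[(x - 3)(x + 3)]


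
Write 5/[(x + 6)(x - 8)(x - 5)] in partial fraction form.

Using cover-up method: P = 5/154, Q = 5/42, R = -5/33
Result: (5/154)/(x + 6) + (5/42)/(x - 8) - (5/33)/(x - 5)


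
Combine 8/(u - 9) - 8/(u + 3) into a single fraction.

Common denominator (u - 9)(u + 3). Numerator: 8(u + 3) - 8(u - 9) = (8u + 24) - (8u - 72) = 96
Result: (96)/[(u - 9)(u + 3)]


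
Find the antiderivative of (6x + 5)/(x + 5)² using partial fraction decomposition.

Decompose: A = 6, B = 6·(-5) + 5 = -25, so (6x + 5)/(x + 5)² = 6/(x + 5) - 25/(x + 5)². Integrate: ∫ A/(x + 5) dx = 6 ln|(x + 5)|; ∫ B/(x + 5)² dx = 25/(x + 5). Sum: 6 ln|(x + 5)| + 25/(x + 5) + C


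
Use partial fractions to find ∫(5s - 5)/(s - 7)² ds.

Decompose: α = 5, β = 5·7 - 5 = 30, so (5s - 5)/(s - 7)² = 5/(s - 7) + 30/(s - 7)². Integrate: ∫ α/(s - 7) ds = 5 ln|(s - 7)|; ∫ β/(s - 7)² ds = -30/(s - 7). Sum: 5 ln|(s - 7)| - 30/(s - 7) + C


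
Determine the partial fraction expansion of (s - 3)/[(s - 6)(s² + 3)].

At s=6: A = (1·6 - 3)/(6² + 3) = 1/13. B = -A = -1/13, C = 1 - 6·A = 7/13
Result: (1/13)/(s - 6) - ((1/13)s - 7/13)/(s² + 3)


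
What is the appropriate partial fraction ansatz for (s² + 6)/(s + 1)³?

Repeated linear factor (power 3): α/(s + 1) + β/(s + 1)² + γ/(s + 1)³


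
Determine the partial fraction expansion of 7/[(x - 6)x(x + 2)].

Using cover-up method: A = 7/48, B = -7/12, C = 7/16
Result: (7/48)/(x - 6) - (7/12)/x + (7/16)/(x + 2)


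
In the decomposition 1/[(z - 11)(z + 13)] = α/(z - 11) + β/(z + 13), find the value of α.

Cover-up at z = 11: α = 1/(11 + 13) = 1/24


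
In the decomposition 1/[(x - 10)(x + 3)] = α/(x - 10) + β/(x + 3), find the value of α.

Cover-up at x = 10: α = 1/(10 + 3) = 1/13


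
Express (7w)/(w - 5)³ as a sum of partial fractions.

(7w) = A(w - 5)² + B(w - 5) + C. At w = 5: C = 7·5 + 0 = 35. Coefficients: A = 0, B = 7
Result: 7/(w - 5)² + 35/(w - 5)³


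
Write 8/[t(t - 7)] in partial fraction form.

8/t(t - 7) = P/t + Q/(t - 7). P = 8/(0 - 7) = -8/7, Q = 8/(7 - 0) = 8/7
Result: (-8/7)/t + (8/7)/(t - 7)


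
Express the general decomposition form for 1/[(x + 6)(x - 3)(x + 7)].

Three distinct linear factors: P/(x + 6) + Q/(x - 3) + R/(x + 7)


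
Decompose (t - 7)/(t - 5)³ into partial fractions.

(t - 7) = A(t - 5)² + B(t - 5) + C. At t = 5: C = 1·5 - 7 = -2. Coefficients: A = 0, B = 1
Result: 1/(t - 5)² - 2/(t - 5)³


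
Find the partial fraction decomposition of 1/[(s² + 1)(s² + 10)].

Coefficient matching gives P = R = 0, Q = 1/(10-1) = 1/9, S = -Q = -1/9
Result: (1/9)/(s² + 1) - (1/9)/(s² + 10)


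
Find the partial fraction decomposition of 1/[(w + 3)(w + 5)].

1/(w + 3)(w + 5) = A/(w + 3) + B/(w + 5). A = 1/(-3 + 5) = 1/2, B = 1/(-5 + 3) = -1/2
Result: (1/2)/(w + 3) - (1/2)/(w + 5)


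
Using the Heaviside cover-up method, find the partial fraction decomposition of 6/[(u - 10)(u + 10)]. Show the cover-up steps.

Cover (u - 10): set u=10, get A = 6/(10 + 10) = 3/10. Cover (u + 10): set u=-10, get B = 6/(-10 - 10) = -3/10.
Result: (3/10)/(u - 10) - (3/10)/(u + 10)


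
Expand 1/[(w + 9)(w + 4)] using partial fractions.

1/(w + 9)(w + 4) = P/(w + 9) + Q/(w + 4). P = 1/(-9 + 4) = -1/5, Q = 1/(-4 + 9) = 1/5
Result: (-1/5)/(w + 9) + (1/5)/(w + 4)


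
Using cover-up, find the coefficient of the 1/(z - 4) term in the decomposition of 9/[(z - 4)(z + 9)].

Cover (z - 4), set z=4: 9/((z + 9) at z=4) = 9/(13) = 9/13


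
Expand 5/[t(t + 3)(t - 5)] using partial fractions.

Using cover-up method: α = -1/3, β = 5/24, γ = 1/8
Result: (-1/3)/t + (5/24)/(t + 3) + (1/8)/(t - 5)


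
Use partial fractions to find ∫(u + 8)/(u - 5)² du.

Decompose: α = 1, β = 1·5 + 8 = 13, so (u + 8)/(u - 5)² = 1/(u - 5) + 13/(u - 5)². Integrate: ∫ α/(u - 5) du = ln|(u - 5)|; ∫ β/(u - 5)² du = -13/(u - 5). Sum: ln|(u - 5)| - 13/(u - 5) + C


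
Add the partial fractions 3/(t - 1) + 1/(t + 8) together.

Common denominator (t - 1)(t + 8). Numerator: 3(t + 8) + 1(t - 1) = (3t + 24) + (t - 1) = 4t + 23
Result: (4t + 23)/[(t - 1)(t + 8)]


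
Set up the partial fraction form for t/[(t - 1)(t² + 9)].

Linear + irreducible quadratic: A/(t - 1) + (Bt + C)/(t² + 9)


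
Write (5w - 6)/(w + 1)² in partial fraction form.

(5w - 6) = A(w + 1) + B. At w = -1: B = 5·(-1) - 6 = -11. Coeff of w: A = 5
Result: 5/(w + 1) - 11/(w + 1)²


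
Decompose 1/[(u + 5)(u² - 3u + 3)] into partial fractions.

Cover-up at u = -5: P = 1/((-5)² - 3·(-5) + 3) = 1/43. Then Q = -P = -1/43, R = -P·(-3 - 5) = 8/43
Result: (1/43)/(u + 5) - ((1/43)u - 8/43)/(u² - 3u + 3)


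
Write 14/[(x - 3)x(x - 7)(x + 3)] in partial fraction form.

Using Heaviside cover-up: (-7/36)/(x - 3) + (2/9)/x + (1/20)/(x - 7) - (7/90)/(x + 3)


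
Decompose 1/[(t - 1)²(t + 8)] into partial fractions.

Cover-up at t=-8: C = 1/(-8 - 1)² = 1/81. Cover-up at t=1: B = 1/(1 + 8) = 1/9. Comparing t² coeff: A = -C = -1/81
Result: (-1/81)/(t - 1) + (1/9)/(t - 1)² + (1/81)/(t + 8)


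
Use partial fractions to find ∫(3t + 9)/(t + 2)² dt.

Decompose: P = 3, Q = 3·(-2) + 9 = 3, so (3t + 9)/(t + 2)² = 3/(t + 2) + 3/(t + 2)². Integrate: ∫ P/(t + 2) dt = 3 ln|(t + 2)|; ∫ Q/(t + 2)² dt = -3/(t + 2). Sum: 3 ln|(t + 2)| - 3/(t + 2) + C


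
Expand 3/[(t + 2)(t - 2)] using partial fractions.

3/(t + 2)(t - 2) = A/(t + 2) + B/(t - 2). A = 3/(-2 - 2) = -3/4, B = 3/(2 + 2) = 3/4
Result: (-3/4)/(t + 2) + (3/4)/(t - 2)


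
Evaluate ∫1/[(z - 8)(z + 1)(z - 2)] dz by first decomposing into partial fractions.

Cover-up: P = 1/54, Q = 1/27, R = -1/18. Decomposition: (1/54)/(z - 8) + (1/27)/(z + 1) - (1/18)/(z - 2). Integrate each term: (1/54) ln|(z - 8)| + (1/27) ln|(z + 1)| - (1/18) ln|(z - 2)| + C


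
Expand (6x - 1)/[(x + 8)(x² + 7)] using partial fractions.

At x=-8: P = (6·(-8) - 1)/((-8)² + 7) = -49/71. Q = -P = 49/71, R = 6 - (-8)·P = 34/71
Result: (-49/71)/(x + 8) + ((49/71)x + 34/71)/(x² + 7)


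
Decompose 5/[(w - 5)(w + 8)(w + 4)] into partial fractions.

Using cover-up method: P = 5/117, Q = 5/52, R = -5/36
Result: (5/117)/(w - 5) + (5/52)/(w + 8) - (5/36)/(w + 4)


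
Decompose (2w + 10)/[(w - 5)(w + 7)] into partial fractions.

At w=5: A = (2·5 + 10)/(5 + 7) = 5/3. At w=-7: B = (2·(-7) + 10)/(-7 - 5) = 1/3
Result: (5/3)/(w - 5) + (1/3)/(w + 7)


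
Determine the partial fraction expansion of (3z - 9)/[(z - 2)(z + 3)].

At z=2: α = (3·2 - 9)/(2 + 3) = -3/5. At z=-3: β = (3·(-3) - 9)/(-3 - 2) = 18/5
Result: (-3/5)/(z - 2) + (18/5)/(z + 3)


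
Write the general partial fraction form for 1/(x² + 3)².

Repeated quadratic factor: (Px + Q)/(x² + 3) + (Rx + S)/(x² + 3)²


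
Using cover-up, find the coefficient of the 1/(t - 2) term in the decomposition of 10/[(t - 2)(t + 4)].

Cover (t - 2), set t=2: 10/((t + 4) at t=2) = 10/(6) = 5/3


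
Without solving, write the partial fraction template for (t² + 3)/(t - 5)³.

Repeated linear factor (power 3): A/(t - 5) + B/(t - 5)² + C/(t - 5)³


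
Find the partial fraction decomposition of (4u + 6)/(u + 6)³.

(4u + 6) = A(u + 6)² + B(u + 6) + C. At u = -6: C = 4·(-6) + 6 = -18. Coefficients: A = 0, B = 4
Result: 4/(u + 6)² - 18/(u + 6)³


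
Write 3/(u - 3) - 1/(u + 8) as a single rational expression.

Common denominator (u - 3)(u + 8). Numerator: 3(u + 8) - 1(u - 3) = (3u + 24) - (u - 3) = 2u + 27
Result: (2u + 27)/[(u - 3)(u + 8)]


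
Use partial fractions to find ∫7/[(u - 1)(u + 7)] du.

Decompose: 7/[(u - 1)(u + 7)] = (7/8)/(u - 1) - (7/8)/(u + 7). Integrate each term: (7/8) ln|(u - 1)| - (7/8) ln|(u + 7)| + C


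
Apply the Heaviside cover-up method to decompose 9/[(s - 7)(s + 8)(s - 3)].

Cover (s - 7), s=7: P = 9/[(7 + 8)(7 - 3)] = 3/20. Cover (s + 8), s=-8: Q = 9/[(-8 - 7)(-8 - 3)] = 3/55. Cover (s - 3), s=3: R = 9/[(3 - 7)(3 + 8)] = -9/44.
Result: (3/20)/(s - 7) + (3/55)/(s + 8) - (9/44)/(s - 3)


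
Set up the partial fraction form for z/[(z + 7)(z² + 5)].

Linear + irreducible quadratic: A/(z + 7) + (Bz + C)/(z² + 5)


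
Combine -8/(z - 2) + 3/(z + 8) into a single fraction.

Common denominator (z - 2)(z + 8). Numerator: -8(z + 8) + 3(z - 2) = (-8z - 64) + (3z - 6) = -5z - 70
Result: (-5z - 70)/[(z - 2)(z + 8)]


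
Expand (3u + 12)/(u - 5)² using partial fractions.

(3u + 12) = A(u - 5) + B. At u = 5: B = 3·5 + 12 = 27. Coeff of u: A = 3
Result: 3/(u - 5) + 27/(u - 5)²


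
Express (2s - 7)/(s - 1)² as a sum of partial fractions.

(2s - 7) = P(s - 1) + Q. At s = 1: Q = 2·1 - 7 = -5. Coeff of s: P = 2
Result: 2/(s - 1) - 5/(s - 1)²


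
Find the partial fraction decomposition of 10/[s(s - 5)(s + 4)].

Using cover-up method: P = -1/2, Q = 2/9, R = 5/18
Result: (-1/2)/s + (2/9)/(s - 5) + (5/18)/(s + 4)


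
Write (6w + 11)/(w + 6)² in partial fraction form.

(6w + 11) = α(w + 6) + β. At w = -6: β = 6·(-6) + 11 = -25. Coeff of w: α = 6
Result: 6/(w + 6) - 25/(w + 6)²


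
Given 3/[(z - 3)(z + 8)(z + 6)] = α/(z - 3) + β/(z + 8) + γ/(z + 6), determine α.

Cover-up at z = 3: α = 3/[(3 + 8)(3 + 6)] = 3/[(11)(9)] = 3/99 = 1/33


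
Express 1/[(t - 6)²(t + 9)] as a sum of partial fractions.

Cover-up at t=-9: C = 1/(-9 - 6)² = 1/225. Cover-up at t=6: B = 1/(6 + 9) = 1/15. Comparing t² coeff: A = -C = -1/225
Result: (-1/225)/(t - 6) + (1/15)/(t - 6)² + (1/225)/(t + 9)


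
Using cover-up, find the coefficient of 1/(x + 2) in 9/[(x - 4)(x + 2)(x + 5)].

Cover (x + 2), set x=-2: 9/[(-2 - 4)(-2 + 5)] = -1/2


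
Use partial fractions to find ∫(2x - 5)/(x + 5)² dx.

Decompose: A = 2, B = 2·(-5) - 5 = -15, so (2x - 5)/(x + 5)² = 2/(x + 5) - 15/(x + 5)². Integrate: ∫ A/(x + 5) dx = 2 ln|(x + 5)|; ∫ B/(x + 5)² dx = 15/(x + 5). Sum: 2 ln|(x + 5)| + 15/(x + 5) + C


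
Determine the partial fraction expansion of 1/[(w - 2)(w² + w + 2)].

Cover-up at w = 2: P = 1/(2² + 1·2 + 2) = 1/8. Then Q = -P = -1/8, R = -P·(1 + 2) = -3/8
Result: (1/8)/(w - 2) - ((1/8)w + 3/8)/(w² + w + 2)


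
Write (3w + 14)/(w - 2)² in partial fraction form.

(3w + 14) = A(w - 2) + B. At w = 2: B = 3·2 + 14 = 20. Coeff of w: A = 3
Result: 3/(w - 2) + 20/(w - 2)²


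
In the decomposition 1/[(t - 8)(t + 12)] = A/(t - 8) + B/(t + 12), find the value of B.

Cover-up at t = -12: B = 1/(-12 - 8) = -1/20


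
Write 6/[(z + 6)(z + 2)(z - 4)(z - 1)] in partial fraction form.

Using Heaviside cover-up: (-3/140)/(z + 6) + (1/12)/(z + 2) + (1/30)/(z - 4) - (2/21)/(z - 1)


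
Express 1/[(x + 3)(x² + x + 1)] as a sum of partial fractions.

Cover-up at x = -3: A = 1/((-3)² + 1·(-3) + 1) = 1/7. Then B = -A = -1/7, C = -A·(1 - 3) = 2/7
Result: (1/7)/(x + 3) - ((1/7)x - 2/7)/(x² + x + 1)


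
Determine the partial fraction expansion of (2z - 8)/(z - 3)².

(2z - 8) = P(z - 3) + Q. At z = 3: Q = 2·3 - 8 = -2. Coeff of z: P = 2
Result: 2/(z - 3) - 2/(z - 3)²


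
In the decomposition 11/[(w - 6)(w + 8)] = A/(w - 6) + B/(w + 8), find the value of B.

Cover-up at w = -8: B = 11/(-8 - 6) = -11/14


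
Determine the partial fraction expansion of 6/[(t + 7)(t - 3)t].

Using cover-up method: α = 3/35, β = 1/5, γ = -2/7
Result: (3/35)/(t + 7) + (1/5)/(t - 3) - (2/7)/t


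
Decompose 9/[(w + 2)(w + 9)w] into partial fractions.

Using cover-up method: A = -9/14, B = 1/7, C = 1/2
Result: (-9/14)/(w + 2) + (1/7)/(w + 9) + (1/2)/w


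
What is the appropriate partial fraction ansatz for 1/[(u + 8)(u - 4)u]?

Three distinct linear factors: P/(u + 8) + Q/(u - 4) + R/u


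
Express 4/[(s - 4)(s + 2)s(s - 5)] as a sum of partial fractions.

Using Heaviside cover-up: (-1/6)/(s - 4) - (1/21)/(s + 2) + (1/10)/s + (4/35)/(s - 5)


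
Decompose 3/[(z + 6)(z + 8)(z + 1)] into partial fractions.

Using cover-up method: α = -3/10, β = 3/14, γ = 3/35
Result: (-3/10)/(z + 6) + (3/14)/(z + 8) + (3/35)/(z + 1)


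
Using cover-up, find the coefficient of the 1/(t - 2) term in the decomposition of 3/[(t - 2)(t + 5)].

Cover (t - 2), set t=2: 3/((t + 5) at t=2) = 3/(7) = 3/7


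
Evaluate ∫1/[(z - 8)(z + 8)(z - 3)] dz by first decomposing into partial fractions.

Cover-up: A = 1/80, B = 1/176, C = -1/55. Decomposition: (1/80)/(z - 8) + (1/176)/(z + 8) - (1/55)/(z - 3). Integrate each term: (1/80) ln|(z - 8)| + (1/176) ln|(z + 8)| - (1/55) ln|(z - 3)| + C


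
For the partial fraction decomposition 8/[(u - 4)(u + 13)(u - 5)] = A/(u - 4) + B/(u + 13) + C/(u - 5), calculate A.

Cover-up at u = 4: A = 8/[(4 + 13)(4 - 5)] = 8/[(17)(-1)] = -8/17


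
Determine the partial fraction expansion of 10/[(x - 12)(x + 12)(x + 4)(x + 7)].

Using Heaviside cover-up: (5/3648)/(x - 12) - (1/96)/(x + 12) - (5/192)/(x + 4) + (2/57)/(x + 7)


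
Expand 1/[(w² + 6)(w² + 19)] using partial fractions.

Coefficient matching gives α = γ = 0, β = 1/(19-6) = 1/13, δ = -β = -1/13
Result: (1/13)/(w² + 6) - (1/13)/(w² + 19)


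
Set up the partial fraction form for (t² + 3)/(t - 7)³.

Repeated linear factor (power 3): α/(t - 7) + β/(t - 7)² + γ/(t - 7)³


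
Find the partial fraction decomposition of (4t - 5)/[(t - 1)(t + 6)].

At t=1: α = (4·1 - 5)/(1 + 6) = -1/7. At t=-6: β = (4·(-6) - 5)/(-6 - 1) = 29/7
Result: (-1/7)/(t - 1) + (29/7)/(t + 6)


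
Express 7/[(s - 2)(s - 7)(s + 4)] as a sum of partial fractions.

Using cover-up method: α = -7/30, β = 7/55, γ = 7/66
Result: (-7/30)/(s - 2) + (7/55)/(s - 7) + (7/66)/(s + 4)


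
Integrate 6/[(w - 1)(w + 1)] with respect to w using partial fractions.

Decompose: 6/[(w - 1)(w + 1)] = 3/(w - 1) - 3/(w + 1). Integrate each term: 3 ln|(w - 1)| - 3 ln|(w + 1)| + C


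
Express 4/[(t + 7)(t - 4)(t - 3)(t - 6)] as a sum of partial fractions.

Using Heaviside cover-up: (-2/715)/(t + 7) - (2/11)/(t - 4) + (2/15)/(t - 3) + (2/39)/(t - 6)


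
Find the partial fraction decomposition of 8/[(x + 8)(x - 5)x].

Using cover-up method: P = 1/13, Q = 8/65, R = -1/5
Result: (1/13)/(x + 8) + (8/65)/(x - 5) - (1/5)/x


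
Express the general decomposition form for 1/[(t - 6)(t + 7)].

Distinct linear factors: A/(t - 6) + B/(t + 7)


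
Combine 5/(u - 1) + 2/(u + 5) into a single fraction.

Common denominator (u - 1)(u + 5). Numerator: 5(u + 5) + 2(u - 1) = (5u + 25) + (2u - 2) = 7u + 23
Result: (7u + 23)/[(u - 1)(u + 5)]


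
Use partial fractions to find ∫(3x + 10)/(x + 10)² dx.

Decompose: α = 3, β = 3·(-10) + 10 = -20, so (3x + 10)/(x + 10)² = 3/(x + 10) - 20/(x + 10)². Integrate: ∫ α/(x + 10) dx = 3 ln|(x + 10)|; ∫ β/(x + 10)² dx = 20/(x + 10). Sum: 3 ln|(x + 10)| + 20/(x + 10) + C


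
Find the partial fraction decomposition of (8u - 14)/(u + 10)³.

(8u - 14) = P(u + 10)² + Q(u + 10) + R. At u = -10: R = 8·(-10) - 14 = -94. Coefficients: P = 0, Q = 8
Result: 8/(u + 10)² - 94/(u + 10)³


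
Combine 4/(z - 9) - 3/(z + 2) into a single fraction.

Common denominator (z - 9)(z + 2). Numerator: 4(z + 2) - 3(z - 9) = (4z + 8) - (3z - 27) = z + 35
Result: (z + 35)/[(z - 9)(z + 2)]


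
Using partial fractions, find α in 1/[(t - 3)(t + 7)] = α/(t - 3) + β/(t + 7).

Cover-up at t = 3: α = 1/(3 + 7) = 1/10


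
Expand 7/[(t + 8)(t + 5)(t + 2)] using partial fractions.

Using cover-up method: A = 7/18, B = -7/9, C = 7/18
Result: (7/18)/(t + 8) - (7/9)/(t + 5) + (7/18)/(t + 2)


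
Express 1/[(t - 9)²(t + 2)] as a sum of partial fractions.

Cover-up at t=-2: R = 1/(-2 - 9)² = 1/121. Cover-up at t=9: Q = 1/(9 + 2) = 1/11. Comparing t² coeff: P = -R = -1/121
Result: (-1/121)/(t - 9) + (1/11)/(t - 9)² + (1/121)/(t + 2)


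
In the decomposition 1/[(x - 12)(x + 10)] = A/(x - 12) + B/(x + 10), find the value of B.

Cover-up at x = -10: B = 1/(-10 - 12) = -1/22


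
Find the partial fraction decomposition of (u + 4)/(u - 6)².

(u + 4) = P(u - 6) + Q. At u = 6: Q = 1·6 + 4 = 10. Coeff of u: P = 1
Result: 1/(u - 6) + 10/(u - 6)²


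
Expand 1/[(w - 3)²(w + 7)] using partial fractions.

Cover-up at w=-7: R = 1/(-7 - 3)² = 1/100. Cover-up at w=3: Q = 1/(3 + 7) = 1/10. Comparing w² coeff: P = -R = -1/100
Result: (-1/100)/(w - 3) + (1/10)/(w - 3)² + (1/100)/(w + 7)


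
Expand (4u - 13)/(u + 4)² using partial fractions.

(4u - 13) = P(u + 4) + Q. At u = -4: Q = 4·(-4) - 13 = -29. Coeff of u: P = 4
Result: 4/(u + 4) - 29/(u + 4)²


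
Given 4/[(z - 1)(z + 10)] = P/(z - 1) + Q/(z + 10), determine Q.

Cover-up at z = -10: Q = 4/(-10 - 1) = -4/11


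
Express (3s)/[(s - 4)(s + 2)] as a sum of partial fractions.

At s=4: α = (3·4 + 0)/(4 + 2) = 2. At s=-2: β = (3·(-2) + 0)/(-2 - 4) = 1
Result: 2/(s - 4) + 1/(s + 2)


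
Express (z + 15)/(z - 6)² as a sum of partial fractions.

(z + 15) = A(z - 6) + B. At z = 6: B = 1·6 + 15 = 21. Coeff of z: A = 1
Result: 1/(z - 6) + 21/(z - 6)²


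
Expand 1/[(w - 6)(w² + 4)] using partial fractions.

Cover-up at w = 6: α = 1/(6² + 4) = 1/40. Then β = -α = -1/40, γ = -α·(0 + 6) = -3/20
Result: (1/40)/(w - 6) - ((1/40)w + 3/20)/(w² + 4)


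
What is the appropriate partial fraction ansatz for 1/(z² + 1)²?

Repeated quadratic factor: (Pz + Q)/(z² + 1) + (Rz + S)/(z² + 1)²


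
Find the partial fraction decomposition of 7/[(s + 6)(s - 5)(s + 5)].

Using cover-up method: A = 7/11, B = 7/110, C = -7/10
Result: (7/11)/(s + 6) + (7/110)/(s - 5) - (7/10)/(s + 5)


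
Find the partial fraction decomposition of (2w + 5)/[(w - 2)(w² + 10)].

At w=2: α = (2·2 + 5)/(2² + 10) = 9/14. β = -α = -9/14, γ = 2 - 2·α = 5/7
Result: (9/14)/(w - 2) - ((9/14)w - 5/7)/(w² + 10)


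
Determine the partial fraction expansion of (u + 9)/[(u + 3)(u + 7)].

At u=-3: A = (1·(-3) + 9)/(-3 + 7) = 3/2. At u=-7: B = (1·(-7) + 9)/(-7 + 3) = -1/2
Result: (3/2)/(u + 3) - (1/2)/(u + 7)


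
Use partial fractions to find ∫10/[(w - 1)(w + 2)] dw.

Decompose: 10/[(w - 1)(w + 2)] = (10/3)/(w - 1) - (10/3)/(w + 2). Integrate each term: (10/3) ln|(w - 1)| - (10/3) ln|(w + 2)| + C


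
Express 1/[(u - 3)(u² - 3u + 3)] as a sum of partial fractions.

Cover-up at u = 3: α = 1/(3² - 3·3 + 3) = 1/3. Then β = -α = -1/3, γ = -α·(-3 + 3) = 0
Result: (1/3)/(u - 3) - ((1/3)u)/(u² - 3u + 3)


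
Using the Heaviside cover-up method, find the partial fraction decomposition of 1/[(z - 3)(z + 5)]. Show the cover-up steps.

Cover (z - 3): set z=3, get α = 1/(3 + 5) = 1/8. Cover (z + 5): set z=-5, get β = 1/(-5 - 3) = -1/8.
Result: (1/8)/(z - 3) - (1/8)/(z + 5)
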